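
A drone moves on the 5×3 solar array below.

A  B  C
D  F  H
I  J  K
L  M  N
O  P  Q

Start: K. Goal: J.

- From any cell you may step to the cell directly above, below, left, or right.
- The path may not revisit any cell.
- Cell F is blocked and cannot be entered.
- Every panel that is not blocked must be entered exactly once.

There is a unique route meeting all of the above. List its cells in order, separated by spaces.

Need to visit all 14 open cells exactly once, starting at K and ending at J.
Cell Q has only two open neighbours (N and P), so the path must pass straight through it: one of those is the cell it's entered from and the other is where it exits.
Route from K: up 2 to C, left 2 to A, down 4 to O, right 2 to Q, up 1 to N, left 1 to M, up 1 to J — 13 moves in all.
Check: all 14 open cells covered.

K H C B A D I L O P Q N M J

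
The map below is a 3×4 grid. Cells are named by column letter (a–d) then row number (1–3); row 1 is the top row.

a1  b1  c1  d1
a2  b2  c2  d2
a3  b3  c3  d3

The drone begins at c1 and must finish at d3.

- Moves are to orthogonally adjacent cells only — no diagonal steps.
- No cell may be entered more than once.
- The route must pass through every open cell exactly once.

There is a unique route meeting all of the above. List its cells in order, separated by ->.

Need to visit all 12 open cells exactly once, starting at c1 and ending at d3.
Cell a3 has only two open neighbours (a2 and b3), so the path must pass straight through it: one of those is the cell it's entered from and the other is where it exits.
Route from c1: right to d1, down to d2, 2× left (reaching b2), up to b1, left to a1, 2× down (reaching a3), 3× right (reaching d3) — 11 moves in all.
Check: all 12 open cells covered.

c1 -> d1 -> d2 -> c2 -> b2 -> b1 -> a1 -> a2 -> a3 -> b3 -> c3 -> d3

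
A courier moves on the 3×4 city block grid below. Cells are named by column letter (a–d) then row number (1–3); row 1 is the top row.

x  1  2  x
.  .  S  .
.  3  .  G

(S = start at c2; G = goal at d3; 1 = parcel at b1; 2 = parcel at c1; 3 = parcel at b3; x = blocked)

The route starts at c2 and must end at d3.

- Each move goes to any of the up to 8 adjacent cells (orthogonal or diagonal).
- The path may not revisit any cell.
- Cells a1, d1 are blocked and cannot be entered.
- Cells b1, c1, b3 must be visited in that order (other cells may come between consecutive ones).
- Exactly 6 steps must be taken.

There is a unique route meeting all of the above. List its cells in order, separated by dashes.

The waypoints must appear in the order b1, c1, b3, with no cell reused.
Route from c2: up-left 1 to b1, right 1 to c1, down-left 1 to b2, down 1 to b3, right 2 to d3 — 6 moves in all.
Check: order respected (1 at step 1, 2 at step 2, 3 at step 4); 6 moves as required.

c2 - b1 - c1 - b2 - b3 - c3 - d3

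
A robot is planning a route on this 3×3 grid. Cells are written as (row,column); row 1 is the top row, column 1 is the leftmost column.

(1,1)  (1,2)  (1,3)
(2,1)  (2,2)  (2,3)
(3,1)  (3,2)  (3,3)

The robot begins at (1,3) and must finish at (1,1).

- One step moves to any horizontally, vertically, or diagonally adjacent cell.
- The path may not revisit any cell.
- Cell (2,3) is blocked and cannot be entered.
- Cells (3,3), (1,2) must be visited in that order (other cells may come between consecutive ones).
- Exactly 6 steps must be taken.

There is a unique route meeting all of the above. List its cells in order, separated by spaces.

The waypoints must appear in the order (3,3), (1,2), with no cell reused.
Route from (1,3): down-left to (2,2), down-right to (3,3), left to (3,2), up-left to (2,1), up-right to (1,2), left to (1,1) — 6 moves in all.
Check: order respected ((3,3) at step 2, (1,2) at step 5); 6 moves as required.

(1,3) (2,2) (3,3) (3,2) (2,1) (1,2) (1,1)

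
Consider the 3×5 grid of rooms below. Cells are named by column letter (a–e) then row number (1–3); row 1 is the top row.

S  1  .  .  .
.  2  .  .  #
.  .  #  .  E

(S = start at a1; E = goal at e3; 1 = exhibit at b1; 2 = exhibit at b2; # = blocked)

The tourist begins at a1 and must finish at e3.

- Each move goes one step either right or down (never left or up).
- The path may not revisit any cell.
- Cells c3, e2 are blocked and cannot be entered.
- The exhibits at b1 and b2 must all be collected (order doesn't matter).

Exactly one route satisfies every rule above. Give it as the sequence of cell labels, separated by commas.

Moves only go right or down, so the column and row indices never decrease.
Route from a1: right to b1, down to b2, 2× right (reaching d2), down to d3, right to e3 — 6 moves in all.
Check: all required cells visited.

a1, b1, b2, c2, d2, d3, e3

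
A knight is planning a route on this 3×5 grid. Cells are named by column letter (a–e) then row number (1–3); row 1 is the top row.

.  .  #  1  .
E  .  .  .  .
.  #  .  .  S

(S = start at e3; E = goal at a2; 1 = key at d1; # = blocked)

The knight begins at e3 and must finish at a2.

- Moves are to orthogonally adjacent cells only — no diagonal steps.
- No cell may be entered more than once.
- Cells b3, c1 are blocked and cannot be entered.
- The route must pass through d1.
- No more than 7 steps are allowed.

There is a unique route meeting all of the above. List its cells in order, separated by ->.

e3 -> e2 -> e1 -> d1 -> d2 -> c2 -> b2 -> a2

The 7-move cap with required stops at d1 leaves no slack for detours.
Route from e3: up 2 to e1, left 1 to d1, down 1 to d2, left 3 to a2 — 7 moves in all.
Check: all required cells visited; 7 ≤ 7 moves.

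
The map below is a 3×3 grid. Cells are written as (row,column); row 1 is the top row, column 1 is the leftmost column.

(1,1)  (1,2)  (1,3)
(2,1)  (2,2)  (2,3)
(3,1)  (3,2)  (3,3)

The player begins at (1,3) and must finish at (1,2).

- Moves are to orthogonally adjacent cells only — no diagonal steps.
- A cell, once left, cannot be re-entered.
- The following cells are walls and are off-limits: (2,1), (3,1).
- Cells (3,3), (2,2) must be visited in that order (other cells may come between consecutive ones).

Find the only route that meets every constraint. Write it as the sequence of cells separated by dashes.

(1,3) - (2,3) - (3,3) - (3,2) - (2,2) - (1,2)

The waypoints must appear in the order (3,3), (2,2), with no cell reused.
Route from (1,3): 2× down (reaching (3,3)), left to (3,2), 2× up (reaching (1,2)) — 5 moves in all.
Check: order respected ((3,3) at step 2, (2,2) at step 4).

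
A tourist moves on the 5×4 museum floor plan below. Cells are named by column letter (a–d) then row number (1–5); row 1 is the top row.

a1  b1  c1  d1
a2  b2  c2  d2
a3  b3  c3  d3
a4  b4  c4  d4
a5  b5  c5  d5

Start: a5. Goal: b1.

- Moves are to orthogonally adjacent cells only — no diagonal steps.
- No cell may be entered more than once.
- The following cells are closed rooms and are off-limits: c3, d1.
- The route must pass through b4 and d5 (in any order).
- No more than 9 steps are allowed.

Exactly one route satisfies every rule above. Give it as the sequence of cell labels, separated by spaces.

a5 b5 c5 d5 d4 c4 b4 b3 b2 b1

The 9-move cap with required stops at b4, d5 leaves no slack for detours.
Route from a5: 3× right (reaching d5), up to d4, 2× left (reaching b4), 3× up (reaching b1) — 9 moves in all.
Check: all required cells visited; 9 ≤ 9 moves.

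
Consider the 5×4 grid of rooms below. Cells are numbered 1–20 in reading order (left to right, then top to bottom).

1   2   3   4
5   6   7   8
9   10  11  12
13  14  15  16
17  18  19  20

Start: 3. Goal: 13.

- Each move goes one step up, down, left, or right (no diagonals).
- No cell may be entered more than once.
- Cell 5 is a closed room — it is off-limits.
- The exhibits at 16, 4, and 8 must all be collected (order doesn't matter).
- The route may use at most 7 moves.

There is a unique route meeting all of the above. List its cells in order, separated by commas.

The 7-move cap with required stops at 16, 4, 8 leaves no slack for detours.
Route from 3: right to 4, 3× down (reaching 16), 3× left (reaching 13) — 7 moves in all.
Check: all required cells visited; 7 ≤ 7 moves.

3, 4, 8, 12, 16, 15, 14, 13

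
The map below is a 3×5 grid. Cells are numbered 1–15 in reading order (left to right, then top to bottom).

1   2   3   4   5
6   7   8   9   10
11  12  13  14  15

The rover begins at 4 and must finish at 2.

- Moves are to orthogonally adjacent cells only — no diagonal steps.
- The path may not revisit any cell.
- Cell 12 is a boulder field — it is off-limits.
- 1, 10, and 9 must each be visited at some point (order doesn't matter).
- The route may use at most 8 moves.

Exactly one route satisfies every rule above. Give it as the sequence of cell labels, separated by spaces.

4 5 10 9 8 7 6 1 2

The 8-move cap with required stops at 1, 10, 9 leaves no slack for detours.
Route from 4: right to 5, down to 10, 4× left (reaching 6), up to 1, right to 2 — 8 moves in all.
Check: all required cells visited; 8 ≤ 8 moves.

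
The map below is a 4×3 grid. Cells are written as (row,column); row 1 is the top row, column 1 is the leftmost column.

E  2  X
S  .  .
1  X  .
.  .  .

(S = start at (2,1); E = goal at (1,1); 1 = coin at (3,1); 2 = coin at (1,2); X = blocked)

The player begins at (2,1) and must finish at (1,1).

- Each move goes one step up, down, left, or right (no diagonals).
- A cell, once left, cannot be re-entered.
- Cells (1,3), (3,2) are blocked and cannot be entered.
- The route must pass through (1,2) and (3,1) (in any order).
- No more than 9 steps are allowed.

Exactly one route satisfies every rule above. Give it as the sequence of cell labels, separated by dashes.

(2,1) - (3,1) - (4,1) - (4,2) - (4,3) - (3,3) - (2,3) - (2,2) - (1,2) - (1,1)

Any route must reach (1,2) and (3,1) and still end at (1,1) within 9 moves, so the order of the required stops is forced.
Route from (2,1): down 2 to (4,1), right 2 to (4,3), up 2 to (2,3), left 1 to (2,2), up 1 to (1,2), left 1 to (1,1) — 9 moves in all.
Check: all required cells visited; 9 ≤ 9 moves.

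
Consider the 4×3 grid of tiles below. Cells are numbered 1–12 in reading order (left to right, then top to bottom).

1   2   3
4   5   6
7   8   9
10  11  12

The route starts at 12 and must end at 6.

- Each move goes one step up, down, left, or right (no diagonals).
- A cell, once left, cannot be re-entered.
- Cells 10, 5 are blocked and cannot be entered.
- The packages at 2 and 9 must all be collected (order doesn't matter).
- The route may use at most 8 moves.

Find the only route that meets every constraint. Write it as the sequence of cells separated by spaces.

The 8-move cap with required stops at 2, 9 leaves no slack for detours.
Route from 12: up to 9, 2× left (reaching 7), 2× up (reaching 1), 2× right (reaching 3), down to 6 — 8 moves in all.
Check: all required cells visited; 8 ≤ 8 moves.

12 9 8 7 4 1 2 3 6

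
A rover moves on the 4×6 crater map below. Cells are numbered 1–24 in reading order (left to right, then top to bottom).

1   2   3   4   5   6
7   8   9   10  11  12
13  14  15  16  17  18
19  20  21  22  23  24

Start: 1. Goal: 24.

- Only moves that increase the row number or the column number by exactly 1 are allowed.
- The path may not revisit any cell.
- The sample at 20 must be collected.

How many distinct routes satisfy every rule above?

A right/down-only route from 1 to 24 makes exactly 3 down-moves and 5 right-moves in some order.
With no other constraints that would be C(8,3) = 56 routes.
Split at 20 and multiply the segment counts: 1→20: 4; 20→24: 1; product = 4.
That gives 4 routes.

4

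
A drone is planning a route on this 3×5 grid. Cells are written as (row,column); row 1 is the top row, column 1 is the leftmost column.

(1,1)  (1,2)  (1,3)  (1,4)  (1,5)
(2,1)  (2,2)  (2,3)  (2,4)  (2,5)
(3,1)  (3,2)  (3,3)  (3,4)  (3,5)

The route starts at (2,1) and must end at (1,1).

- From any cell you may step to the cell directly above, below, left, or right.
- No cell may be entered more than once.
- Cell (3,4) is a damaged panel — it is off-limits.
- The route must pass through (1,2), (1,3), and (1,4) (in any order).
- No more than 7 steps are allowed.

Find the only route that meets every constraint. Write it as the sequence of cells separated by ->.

The 7-move cap with required stops at (1,2), (1,3), (1,4) leaves no slack for detours.
Route from (2,1): right 3 to (2,4), up 1 to (1,4), left 3 to (1,1) — 7 moves in all.
Check: all required cells visited; 7 ≤ 7 moves.

(2,1) -> (2,2) -> (2,3) -> (2,4) -> (1,4) -> (1,3) -> (1,2) -> (1,1)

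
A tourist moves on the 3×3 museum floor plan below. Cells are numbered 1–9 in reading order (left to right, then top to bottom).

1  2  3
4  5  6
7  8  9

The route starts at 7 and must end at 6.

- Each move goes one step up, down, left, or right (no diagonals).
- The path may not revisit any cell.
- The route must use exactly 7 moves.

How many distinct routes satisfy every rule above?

Need simple routes of exactly 7 moves from 7 to 6 (Manhattan distance 3, so 2 moves are spent on a detour and 2 undoing it).
Enumerating: 7 4 1 2 5 8 9 6 | 7 8 5 4 1 2 3 6.
That gives 2 routes.

2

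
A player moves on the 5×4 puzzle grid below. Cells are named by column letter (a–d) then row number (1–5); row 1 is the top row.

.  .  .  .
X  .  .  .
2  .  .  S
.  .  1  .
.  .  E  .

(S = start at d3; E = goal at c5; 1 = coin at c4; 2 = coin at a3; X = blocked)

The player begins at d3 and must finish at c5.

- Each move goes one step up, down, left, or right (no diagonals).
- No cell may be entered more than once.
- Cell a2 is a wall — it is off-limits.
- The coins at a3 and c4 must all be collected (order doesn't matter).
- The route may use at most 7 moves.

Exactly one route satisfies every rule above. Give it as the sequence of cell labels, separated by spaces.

d3 c3 b3 a3 a4 b4 c4 c5

The budget equals the shortest possible length, so every move has to be on a shortest route through the required cells.
Route from d3: 3× left (reaching a3), down to a4, 2× right (reaching c4), down to c5 — 7 moves in all.
Check: all required cells visited; 7 ≤ 7 moves.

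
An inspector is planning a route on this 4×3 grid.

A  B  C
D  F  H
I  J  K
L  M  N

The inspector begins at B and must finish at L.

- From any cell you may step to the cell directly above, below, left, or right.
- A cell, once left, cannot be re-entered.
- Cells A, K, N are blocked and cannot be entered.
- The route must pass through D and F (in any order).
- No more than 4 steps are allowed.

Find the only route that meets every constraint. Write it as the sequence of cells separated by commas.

The budget equals the shortest possible length, so every move has to be on a shortest route through the required cells.
Route from B: down to F, left to D, 2× down (reaching L) — 4 moves in all.
Check: all required cells visited; 4 ≤ 4 moves.

B, F, D, I, L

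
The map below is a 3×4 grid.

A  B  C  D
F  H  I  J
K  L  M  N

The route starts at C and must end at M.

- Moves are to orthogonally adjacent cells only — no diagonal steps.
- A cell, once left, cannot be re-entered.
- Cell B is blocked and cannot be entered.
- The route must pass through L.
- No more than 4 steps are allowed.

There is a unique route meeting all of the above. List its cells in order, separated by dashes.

The budget equals the shortest possible length, so every move has to be on a shortest route through the required cells.
Route from C: down 1 to I, left 1 to H, down 1 to L, right 1 to M — 4 moves in all.
Check: all required cells visited; 4 ≤ 4 moves.

C - I - H - L - M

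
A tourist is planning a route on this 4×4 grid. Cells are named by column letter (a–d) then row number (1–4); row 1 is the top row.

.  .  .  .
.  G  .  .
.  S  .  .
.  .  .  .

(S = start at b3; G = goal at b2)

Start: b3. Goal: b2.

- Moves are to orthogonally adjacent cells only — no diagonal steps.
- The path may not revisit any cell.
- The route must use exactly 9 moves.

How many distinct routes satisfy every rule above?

23

Need simple routes of exactly 9 moves from b3 to b2 (Manhattan distance 1, so 4 moves are spent on a detour and 4 undoing it).
Branch systematically from the start, pruning whenever the remaining move budget drops below the Manhattan distance to b2 or differs from it in parity. Grouping the completions by first move — via b4: 10; via a3: 5; via c3: 8 (no valid completion starts via b2) — and summing: 10 + 5 + 8 = 23.
That gives 23 routes.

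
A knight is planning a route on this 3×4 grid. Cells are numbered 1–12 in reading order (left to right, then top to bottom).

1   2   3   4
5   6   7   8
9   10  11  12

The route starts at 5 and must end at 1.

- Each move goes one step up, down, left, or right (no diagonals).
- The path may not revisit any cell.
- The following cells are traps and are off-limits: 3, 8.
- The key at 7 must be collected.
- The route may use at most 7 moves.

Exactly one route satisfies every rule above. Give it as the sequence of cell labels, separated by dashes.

The budget equals the shortest possible length, so every move has to be on a shortest route through the required cells.
Route from 5: down 1 to 9, right 2 to 11, up 1 to 7, left 1 to 6, up 1 to 2, left 1 to 1 — 7 moves in all.
Check: all required cells visited; 7 ≤ 7 moves.

5 - 9 - 10 - 11 - 7 - 6 - 2 - 1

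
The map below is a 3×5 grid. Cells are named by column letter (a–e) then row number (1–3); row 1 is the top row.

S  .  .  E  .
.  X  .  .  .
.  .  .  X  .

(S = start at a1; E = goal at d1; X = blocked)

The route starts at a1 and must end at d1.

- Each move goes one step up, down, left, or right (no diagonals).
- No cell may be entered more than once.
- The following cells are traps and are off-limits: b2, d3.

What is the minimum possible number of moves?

3

The Manhattan distance from a1 to d1 is |1−1| + |1−4| = 3, so at least 3 moves are needed.
A route of 3 moves achieves this: a1 → b1 → c1 → d1.
Since 3 matches the lower bound, it is optimal.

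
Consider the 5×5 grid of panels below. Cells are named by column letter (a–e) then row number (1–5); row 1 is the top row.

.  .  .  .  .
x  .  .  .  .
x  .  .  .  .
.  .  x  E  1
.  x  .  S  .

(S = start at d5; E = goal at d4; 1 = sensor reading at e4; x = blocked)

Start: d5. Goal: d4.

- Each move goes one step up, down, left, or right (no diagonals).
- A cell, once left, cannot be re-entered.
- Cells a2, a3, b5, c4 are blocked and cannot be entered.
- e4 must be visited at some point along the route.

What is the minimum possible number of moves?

3

Any route passes through e4 somewhere between d5 and d4. Summing Manhattan distances along the two legs (d5 → e4 → d4) gives a lower bound of 2 + 1 = 3 moves.
A route of 3 moves achieves this: d5 → e5 → e4 → d4.
Since 3 matches the lower bound, it is optimal.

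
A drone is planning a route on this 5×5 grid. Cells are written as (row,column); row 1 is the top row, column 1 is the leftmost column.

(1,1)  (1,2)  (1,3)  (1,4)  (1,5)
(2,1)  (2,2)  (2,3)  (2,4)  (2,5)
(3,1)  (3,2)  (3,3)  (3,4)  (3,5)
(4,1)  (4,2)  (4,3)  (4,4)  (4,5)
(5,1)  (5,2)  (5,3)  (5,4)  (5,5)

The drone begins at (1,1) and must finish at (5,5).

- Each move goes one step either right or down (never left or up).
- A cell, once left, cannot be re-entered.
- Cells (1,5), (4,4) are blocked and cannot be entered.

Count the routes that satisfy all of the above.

A right/down-only route from (1,1) to (5,5) makes exactly 4 down-moves and 4 right-moves in some order.
With no other constraints that would be C(8,4) = 70 routes.
Subtract routes through each blocked cell (inclusion–exclusion for overlaps): − through (1,5): 1 − through (4,4): 40 → 29.
That gives 29 routes.

29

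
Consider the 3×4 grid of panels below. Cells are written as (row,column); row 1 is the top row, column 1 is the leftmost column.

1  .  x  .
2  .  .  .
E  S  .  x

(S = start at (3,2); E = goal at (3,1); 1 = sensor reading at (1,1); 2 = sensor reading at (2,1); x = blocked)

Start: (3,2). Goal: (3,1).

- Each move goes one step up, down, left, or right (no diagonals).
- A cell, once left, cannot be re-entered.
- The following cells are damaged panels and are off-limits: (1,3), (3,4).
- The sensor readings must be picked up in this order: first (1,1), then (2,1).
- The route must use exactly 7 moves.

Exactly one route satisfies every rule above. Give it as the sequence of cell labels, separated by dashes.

The waypoints must appear in the order (1,1), (2,1), with no cell reused.
Route from (3,2): right to (3,3), up to (2,3), left to (2,2), up to (1,2), left to (1,1), 2× down (reaching (3,1)) — 7 moves in all.
Check: order respected (1 at step 5, 2 at step 6); 7 moves as required.

(3,2) - (3,3) - (2,3) - (2,2) - (1,2) - (1,1) - (2,1) - (3,1)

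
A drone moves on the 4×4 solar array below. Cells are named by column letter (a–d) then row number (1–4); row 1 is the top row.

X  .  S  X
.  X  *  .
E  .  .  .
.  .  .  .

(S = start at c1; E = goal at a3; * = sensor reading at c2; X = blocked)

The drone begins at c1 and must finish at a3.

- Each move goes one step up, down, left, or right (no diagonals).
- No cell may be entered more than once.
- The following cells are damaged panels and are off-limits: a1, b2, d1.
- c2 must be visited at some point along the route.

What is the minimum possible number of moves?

Any route passes through c2 somewhere between c1 and a3. Summing Manhattan distances along the two legs (c1 → c2 → a3) gives a lower bound of 1 + 3 = 4 moves.
A route of 4 moves achieves this: c1 → c2 → c3 → b3 → a3.
Since 4 matches the lower bound, it is optimal.

4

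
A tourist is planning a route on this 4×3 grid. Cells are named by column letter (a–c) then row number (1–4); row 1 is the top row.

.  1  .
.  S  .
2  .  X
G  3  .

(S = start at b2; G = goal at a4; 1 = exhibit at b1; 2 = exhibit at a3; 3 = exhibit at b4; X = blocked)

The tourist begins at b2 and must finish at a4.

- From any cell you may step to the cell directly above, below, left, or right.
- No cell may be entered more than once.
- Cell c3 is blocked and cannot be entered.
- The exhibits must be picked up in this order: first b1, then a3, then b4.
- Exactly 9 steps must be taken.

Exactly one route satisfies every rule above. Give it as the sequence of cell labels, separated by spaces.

The waypoints must appear in the order b1, a3, b4, with no cell reused.
Route from b2: right 1 to c2, up 1 to c1, left 2 to a1, down 2 to a3, right 1 to b3, down 1 to b4, left 1 to a4 — 9 moves in all.
Check: order respected (1 at step 3, 2 at step 6, 3 at step 8); 9 moves as required.

b2 c2 c1 b1 a1 a2 a3 b3 b4 a4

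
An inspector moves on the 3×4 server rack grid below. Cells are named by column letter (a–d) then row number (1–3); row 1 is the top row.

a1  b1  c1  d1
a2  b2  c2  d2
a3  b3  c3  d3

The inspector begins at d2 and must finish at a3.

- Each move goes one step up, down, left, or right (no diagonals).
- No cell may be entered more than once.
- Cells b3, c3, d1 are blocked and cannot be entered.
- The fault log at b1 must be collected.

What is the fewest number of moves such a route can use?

6

Any route passes through b1 somewhere between d2 and a3. Summing Manhattan distances along the two legs (d2 → b1 → a3) gives a lower bound of 3 + 3 = 6 moves.
A route of 6 moves achieves this: d2 → c2 → c1 → b1 → b2 → a2 → a3.
Since 6 matches the lower bound, it is optimal.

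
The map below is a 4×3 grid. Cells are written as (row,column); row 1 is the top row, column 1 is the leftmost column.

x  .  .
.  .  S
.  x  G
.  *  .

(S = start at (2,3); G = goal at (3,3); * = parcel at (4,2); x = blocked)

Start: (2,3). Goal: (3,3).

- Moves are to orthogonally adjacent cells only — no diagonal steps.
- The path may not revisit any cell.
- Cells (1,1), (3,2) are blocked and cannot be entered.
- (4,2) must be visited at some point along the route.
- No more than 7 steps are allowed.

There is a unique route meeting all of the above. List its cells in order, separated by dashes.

Any route must reach (4,2) and still end at (3,3) within 7 moves, so the order of the required stops is forced.
Route from (2,3): left 2 to (2,1), down 2 to (4,1), right 2 to (4,3), up 1 to (3,3) — 7 moves in all.
Check: all required cells visited; 7 ≤ 7 moves.

(2,3) - (2,2) - (2,1) - (3,1) - (4,1) - (4,2) - (4,3) - (3,3)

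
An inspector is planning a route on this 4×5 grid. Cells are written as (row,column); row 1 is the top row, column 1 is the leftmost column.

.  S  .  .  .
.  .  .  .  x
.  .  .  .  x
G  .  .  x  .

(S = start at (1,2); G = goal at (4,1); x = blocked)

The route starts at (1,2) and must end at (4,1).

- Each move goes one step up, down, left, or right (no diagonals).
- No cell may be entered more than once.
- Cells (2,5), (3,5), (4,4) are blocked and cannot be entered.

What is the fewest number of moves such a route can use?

The Manhattan distance from (1,2) to (4,1) is |1−4| + |2−1| = 4, so at least 4 moves are needed.
A route of 4 moves achieves this: (1,2) → (2,2) → (3,2) → (4,2) → (4,1).
Since 4 matches the lower bound, it is optimal.

4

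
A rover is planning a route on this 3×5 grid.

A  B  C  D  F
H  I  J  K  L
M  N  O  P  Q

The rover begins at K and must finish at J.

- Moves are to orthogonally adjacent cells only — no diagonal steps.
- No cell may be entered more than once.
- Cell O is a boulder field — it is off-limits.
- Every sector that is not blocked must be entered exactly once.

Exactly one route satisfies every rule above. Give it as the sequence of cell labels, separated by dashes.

Need to visit all 14 open cells exactly once, starting at K and ending at J.
Cell A has only two open neighbours (H and B), so the path must pass straight through it: one of those is the cell it's entered from and the other is where it exits.
Route from K: down 1 to P, right 1 to Q, up 2 to F, left 4 to A, down 2 to M, right 1 to N, up 1 to I, right 1 to J — 13 moves in all.
Check: all 14 open cells covered.

K - P - Q - L - F - D - C - B - A - H - M - N - I - J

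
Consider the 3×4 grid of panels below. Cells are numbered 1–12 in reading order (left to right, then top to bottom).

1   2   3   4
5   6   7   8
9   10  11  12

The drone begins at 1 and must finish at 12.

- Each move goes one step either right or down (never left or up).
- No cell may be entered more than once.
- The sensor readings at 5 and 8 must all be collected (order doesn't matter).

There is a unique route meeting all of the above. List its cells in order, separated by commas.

1, 5, 6, 7, 8, 12

Moves only go right or down, so the column and row indices never decrease.
Route from 1: down to 5, 3× right (reaching 8), down to 12 — 5 moves in all.
Check: all required cells visited.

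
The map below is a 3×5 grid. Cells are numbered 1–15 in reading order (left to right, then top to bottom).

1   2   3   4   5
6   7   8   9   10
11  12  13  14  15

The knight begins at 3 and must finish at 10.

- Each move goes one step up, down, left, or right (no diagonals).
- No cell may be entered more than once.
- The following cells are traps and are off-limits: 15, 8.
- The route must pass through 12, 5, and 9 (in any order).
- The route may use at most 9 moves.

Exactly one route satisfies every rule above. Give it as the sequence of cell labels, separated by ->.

The budget equals the shortest possible length, so every move has to be on a shortest route through the required cells.
Route from 3: left 1 to 2, down 2 to 12, right 2 to 14, up 2 to 4, right 1 to 5, down 1 to 10 — 9 moves in all.
Check: all required cells visited; 9 ≤ 9 moves.

3 -> 2 -> 7 -> 12 -> 13 -> 14 -> 9 -> 4 -> 5 -> 10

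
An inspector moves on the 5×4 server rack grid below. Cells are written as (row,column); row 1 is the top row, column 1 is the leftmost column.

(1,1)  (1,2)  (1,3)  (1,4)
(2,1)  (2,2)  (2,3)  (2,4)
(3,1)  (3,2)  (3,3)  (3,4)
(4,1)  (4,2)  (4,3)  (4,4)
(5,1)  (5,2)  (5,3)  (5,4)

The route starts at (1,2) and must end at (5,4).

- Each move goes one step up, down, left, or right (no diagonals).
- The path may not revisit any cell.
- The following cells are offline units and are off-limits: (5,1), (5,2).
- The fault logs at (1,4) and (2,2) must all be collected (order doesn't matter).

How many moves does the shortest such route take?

Any route passes through (1,4) and (2,2) in some order between (1,2) and (5,4). Summing Manhattan distances along each leg and taking the cheapest ordering ((1,2) → (2,2) → (1,4) → (5,4)) gives a lower bound of 1 + 3 + 4 = 8 moves.
A route of 8 moves achieves this: (1,2) → (2,2) → (2,3) → (1,3) → (1,4) → (2,4) → (3,4) → (4,4) → (5,4).
Since 8 matches the lower bound, it is optimal.

8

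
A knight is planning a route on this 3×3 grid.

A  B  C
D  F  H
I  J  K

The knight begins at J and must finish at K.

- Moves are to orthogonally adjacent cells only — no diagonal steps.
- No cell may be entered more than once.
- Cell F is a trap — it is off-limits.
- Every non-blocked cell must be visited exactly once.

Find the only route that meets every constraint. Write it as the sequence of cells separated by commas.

Need to visit all 8 open cells exactly once, starting at J and ending at K.
Cell B has only two open neighbours (A and C), so the path must pass straight through it: one of those is the cell it's entered from and the other is where it exits.
Route from J: left to I, 2× up (reaching A), 2× right (reaching C), 2× down (reaching K) — 7 moves in all.
Check: all 8 open cells covered.

J, I, D, A, B, C, H, K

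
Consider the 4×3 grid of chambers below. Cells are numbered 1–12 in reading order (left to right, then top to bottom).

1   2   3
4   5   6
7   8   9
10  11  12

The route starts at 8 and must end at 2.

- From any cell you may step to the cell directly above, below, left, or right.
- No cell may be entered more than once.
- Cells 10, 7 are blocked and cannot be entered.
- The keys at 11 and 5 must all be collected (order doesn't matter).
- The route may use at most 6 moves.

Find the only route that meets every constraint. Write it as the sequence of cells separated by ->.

8 -> 11 -> 12 -> 9 -> 6 -> 5 -> 2

Any route must reach 11 and 5 and still end at 2 within 6 moves, so the order of the required stops is forced.
Route from 8: down to 11, right to 12, 2× up (reaching 6), left to 5, up to 2 — 6 moves in all.
Check: all required cells visited; 6 ≤ 6 moves.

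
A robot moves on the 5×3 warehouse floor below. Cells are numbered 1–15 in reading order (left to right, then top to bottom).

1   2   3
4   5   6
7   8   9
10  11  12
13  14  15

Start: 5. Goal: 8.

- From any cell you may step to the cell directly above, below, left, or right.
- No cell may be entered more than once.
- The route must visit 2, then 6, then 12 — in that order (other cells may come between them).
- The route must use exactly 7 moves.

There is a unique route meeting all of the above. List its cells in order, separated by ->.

The waypoints must appear in the order 2, 6, 12, with no cell reused.
Route from 5: up to 2, right to 3, 3× down (reaching 12), left to 11, up to 8 — 7 moves in all.
Check: order respected (2 at step 1, 6 at step 3, 12 at step 5); 7 moves as required.

5 -> 2 -> 3 -> 6 -> 9 -> 12 -> 11 -> 8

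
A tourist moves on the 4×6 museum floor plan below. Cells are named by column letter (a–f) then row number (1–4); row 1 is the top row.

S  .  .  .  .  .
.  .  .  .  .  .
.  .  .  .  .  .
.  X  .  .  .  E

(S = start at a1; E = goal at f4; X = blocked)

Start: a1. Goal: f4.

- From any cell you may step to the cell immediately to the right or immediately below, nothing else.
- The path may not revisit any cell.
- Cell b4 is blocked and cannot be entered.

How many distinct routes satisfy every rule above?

A right/down-only route from a1 to f4 makes exactly 3 down-moves and 5 right-moves in some order.
With no other constraints that would be C(8,3) = 56 routes.
Subtract routes through each blocked cell (inclusion–exclusion for overlaps): − through b4: 4 → 52.
That gives 52 routes.

52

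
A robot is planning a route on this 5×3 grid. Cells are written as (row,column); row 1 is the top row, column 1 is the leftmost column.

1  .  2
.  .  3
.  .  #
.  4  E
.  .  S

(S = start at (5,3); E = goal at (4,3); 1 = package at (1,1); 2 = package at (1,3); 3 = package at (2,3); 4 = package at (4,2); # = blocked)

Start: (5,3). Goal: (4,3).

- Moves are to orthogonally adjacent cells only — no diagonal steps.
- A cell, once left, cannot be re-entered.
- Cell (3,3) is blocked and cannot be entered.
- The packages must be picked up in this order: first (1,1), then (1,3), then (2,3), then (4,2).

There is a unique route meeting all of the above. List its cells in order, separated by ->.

The waypoints must appear in the order (1,1), (1,3), (2,3), (4,2), with no cell reused.
Route from (5,3): left 2 to (5,1), up 4 to (1,1), right 2 to (1,3), down 1 to (2,3), left 1 to (2,2), down 2 to (4,2), right 1 to (4,3) — 13 moves in all.
Check: order respected (1 at step 6, 2 at step 8, 3 at step 9, 4 at step 12).

(5,3) -> (5,2) -> (5,1) -> (4,1) -> (3,1) -> (2,1) -> (1,1) -> (1,2) -> (1,3) -> (2,3) -> (2,2) -> (3,2) -> (4,2) -> (4,3)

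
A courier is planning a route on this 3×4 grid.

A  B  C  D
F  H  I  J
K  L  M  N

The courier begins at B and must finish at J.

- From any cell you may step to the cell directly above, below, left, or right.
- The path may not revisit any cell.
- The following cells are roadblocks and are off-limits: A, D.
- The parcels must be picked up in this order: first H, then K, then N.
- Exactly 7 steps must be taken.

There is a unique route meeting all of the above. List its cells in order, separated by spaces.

B H F K L M N J

The waypoints must appear in the order H, K, N, with no cell reused.
Route from B: down to H, left to F, down to K, 3× right (reaching N), up to J — 7 moves in all.
Check: order respected (H at step 1, K at step 3, N at step 6); 7 moves as required.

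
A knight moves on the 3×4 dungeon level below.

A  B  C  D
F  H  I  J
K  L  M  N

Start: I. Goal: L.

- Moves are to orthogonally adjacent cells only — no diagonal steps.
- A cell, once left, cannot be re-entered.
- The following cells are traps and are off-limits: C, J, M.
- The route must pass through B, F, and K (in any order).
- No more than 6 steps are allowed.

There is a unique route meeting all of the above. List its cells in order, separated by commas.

The budget equals the shortest possible length, so every move has to be on a shortest route through the required cells.
Route from I: left to H, up to B, left to A, 2× down (reaching K), right to L — 6 moves in all.
Check: all required cells visited; 6 ≤ 6 moves.

I, H, B, A, F, K, L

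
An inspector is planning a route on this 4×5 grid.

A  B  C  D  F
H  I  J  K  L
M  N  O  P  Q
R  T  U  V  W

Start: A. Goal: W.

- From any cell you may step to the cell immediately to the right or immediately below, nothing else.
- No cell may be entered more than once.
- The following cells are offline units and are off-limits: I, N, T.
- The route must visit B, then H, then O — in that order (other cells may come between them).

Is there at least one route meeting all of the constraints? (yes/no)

no

H lies to the left of B, so going from B to H would need a leftward move — but moves only go right/down, so B cannot be visited before H.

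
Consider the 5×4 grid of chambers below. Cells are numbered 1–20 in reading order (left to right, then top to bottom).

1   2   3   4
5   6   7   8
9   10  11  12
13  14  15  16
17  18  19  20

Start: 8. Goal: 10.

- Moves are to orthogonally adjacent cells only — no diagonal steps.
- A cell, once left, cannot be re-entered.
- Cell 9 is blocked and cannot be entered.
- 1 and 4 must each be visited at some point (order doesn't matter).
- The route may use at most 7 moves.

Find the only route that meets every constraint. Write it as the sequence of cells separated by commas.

The budget equals the shortest possible length, so every move has to be on a shortest route through the required cells.
Route from 8: up 1 to 4, left 3 to 1, down 1 to 5, right 1 to 6, down 1 to 10 — 7 moves in all.
Check: all required cells visited; 7 ≤ 7 moves.

8, 4, 3, 2, 1, 5, 6, 10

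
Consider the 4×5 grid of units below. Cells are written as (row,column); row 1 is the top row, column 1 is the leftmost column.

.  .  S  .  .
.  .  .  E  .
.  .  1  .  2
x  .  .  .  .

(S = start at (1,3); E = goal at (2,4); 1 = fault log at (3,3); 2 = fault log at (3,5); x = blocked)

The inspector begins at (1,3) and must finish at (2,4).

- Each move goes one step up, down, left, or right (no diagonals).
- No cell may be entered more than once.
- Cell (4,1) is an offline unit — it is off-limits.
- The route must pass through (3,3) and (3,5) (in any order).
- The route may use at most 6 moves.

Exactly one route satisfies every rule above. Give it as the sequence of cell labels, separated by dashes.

Any route must reach (3,3) and (3,5) and still end at (2,4) within 6 moves, so the order of the required stops is forced.
Route from (1,3): 2× down (reaching (3,3)), 2× right (reaching (3,5)), up to (2,5), left to (2,4) — 6 moves in all.
Check: all required cells visited; 6 ≤ 6 moves.

(1,3) - (2,3) - (3,3) - (3,4) - (3,5) - (2,5) - (2,4)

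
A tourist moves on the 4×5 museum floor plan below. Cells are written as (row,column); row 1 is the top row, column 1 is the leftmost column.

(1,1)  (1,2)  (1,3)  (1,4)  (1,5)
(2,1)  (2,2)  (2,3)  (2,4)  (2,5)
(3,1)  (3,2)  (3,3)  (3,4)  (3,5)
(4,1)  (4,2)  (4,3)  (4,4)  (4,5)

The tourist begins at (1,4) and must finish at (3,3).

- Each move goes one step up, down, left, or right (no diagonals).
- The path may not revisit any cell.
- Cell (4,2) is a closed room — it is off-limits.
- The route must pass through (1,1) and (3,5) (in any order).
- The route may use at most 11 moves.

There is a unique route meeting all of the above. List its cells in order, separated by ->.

Any route must reach (1,1) and (3,5) and still end at (3,3) within 11 moves, so the order of the required stops is forced.
Route from (1,4): 3× left (reaching (1,1)), down to (2,1), 4× right (reaching (2,5)), down to (3,5), 2× left (reaching (3,3)) — 11 moves in all.
Check: all required cells visited; 11 ≤ 11 moves.

(1,4) -> (1,3) -> (1,2) -> (1,1) -> (2,1) -> (2,2) -> (2,3) -> (2,4) -> (2,5) -> (3,5) -> (3,4) -> (3,3)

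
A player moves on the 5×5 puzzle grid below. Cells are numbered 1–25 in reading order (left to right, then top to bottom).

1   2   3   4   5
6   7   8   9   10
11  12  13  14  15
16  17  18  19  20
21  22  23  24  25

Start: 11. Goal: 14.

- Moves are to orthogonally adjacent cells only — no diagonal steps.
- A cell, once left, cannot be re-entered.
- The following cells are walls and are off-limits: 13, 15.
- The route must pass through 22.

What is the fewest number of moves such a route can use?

7

Any route passes through 22 somewhere between 11 and 14. Summing Manhattan distances along the two legs (11 → 22 → 14) gives a lower bound of 3 + 4 = 7 moves.
A route of 7 moves achieves this: 11 → 16 → 21 → 22 → 17 → 18 → 19 → 14.
Since 7 matches the lower bound, it is optimal.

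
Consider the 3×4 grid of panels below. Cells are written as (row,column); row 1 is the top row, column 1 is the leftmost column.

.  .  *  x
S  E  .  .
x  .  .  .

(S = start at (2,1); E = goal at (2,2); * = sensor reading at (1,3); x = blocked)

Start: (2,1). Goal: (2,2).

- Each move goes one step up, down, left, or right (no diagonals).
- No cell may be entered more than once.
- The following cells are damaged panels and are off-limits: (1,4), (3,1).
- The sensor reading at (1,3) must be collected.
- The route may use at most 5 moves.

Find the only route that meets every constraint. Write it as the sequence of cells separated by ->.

(2,1) -> (1,1) -> (1,2) -> (1,3) -> (2,3) -> (2,2)

The budget equals the shortest possible length, so every move has to be on a shortest route through the required cells.
Route from (2,1): up to (1,1), 2× right (reaching (1,3)), down to (2,3), left to (2,2) — 5 moves in all.
Check: all required cells visited; 5 ≤ 5 moves.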